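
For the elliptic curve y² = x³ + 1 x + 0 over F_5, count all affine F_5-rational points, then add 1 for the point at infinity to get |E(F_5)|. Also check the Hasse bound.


Affine points = {(0, 0), (2, 0), (3, 0)}; affine count = 3; |E(F_5)| = 4.

Discriminant check: Δ ∝ 4a³ + 27b² = 4·1³ + 27·0² = 4·1 + 27·0 ≡ 4 (mod 5). Nonzero ⇒ E is nonsingular.
For each x ∈ F_5, compute rhs = x³ + 1·x + 0 mod 5, then count y ∈ F_5 with y² ≡ rhs.
  x = 0: rhs = 0, matching y values: 0 (1 points).
  x = 1: rhs = 2, matching y values: none (0 points).
  x = 2: rhs = 0, matching y values: 0 (1 points).
  x = 3: rhs = 0, matching y values: 0 (1 points).
  x = 4: rhs = 3, matching y values: none (0 points).
Total affine count: 3.
Full point count |E(F_5)| = 3 + 1 = 4.
Hasse bound: |4 − (5+1)| = |-2| = 2 ≤ 2√5 ≈ 4.4721 ✓.


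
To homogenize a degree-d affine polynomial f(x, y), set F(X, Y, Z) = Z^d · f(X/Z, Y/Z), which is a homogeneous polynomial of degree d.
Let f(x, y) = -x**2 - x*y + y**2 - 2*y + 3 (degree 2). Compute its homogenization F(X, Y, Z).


F(X, Y, Z) = -X**2 - X*Y + Y**2 - 2*Y*Z + 3*Z**2

deg(f) = 2.
Substitute x = X/Z, y = Y/Z into f, then multiply by Z^2.
  monomial -1·x^2·y^0 ↦ -1·X^2·Y^0·Z^0.
  monomial -1·x^1·y^1 ↦ -1·X^1·Y^1·Z^0.
  monomial 1·x^0·y^2 ↦ 1·X^0·Y^2·Z^0.
  monomial -2·x^0·y^1 ↦ -2·X^0·Y^1·Z^1.
  monomial 3·x^0·y^0 ↦ 3·X^0·Y^0·Z^2.
Collecting: F(X, Y, Z) = -X**2 - X*Y + Y**2 - 2*Y*Z + 3*Z**2.


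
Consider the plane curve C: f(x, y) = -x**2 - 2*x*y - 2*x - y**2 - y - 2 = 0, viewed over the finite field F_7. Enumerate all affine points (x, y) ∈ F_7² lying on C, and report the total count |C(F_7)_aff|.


Affine F_7-points: {(0, 3), (3, 2), (3, 5), (5, 1), (5, 2), (6, 3), (6, 5)}; count = 7.

For each of the 49 pairs (x, y) ∈ F_7², evaluate f(x, y) mod 7. Record the zeros.
  x = 0: [0↦5, 1↦3, 2↦6, 3↦0, 4↦6, 5↦3, 6↦5]  zeros at y ∈ {3}
  x = 1: [0↦2, 1↦5, 2↦6, 3↦5, 4↦2, 5↦4, 6↦4]  zeros at y ∈ ∅
  x = 2: [0↦4, 1↦5, 2↦4, 3↦1, 4↦3, 5↦3, 6↦1]  zeros at y ∈ ∅
  x = 3: [0↦4, 1↦3, 2↦0, 3↦2, 4↦2, 5↦0, 6↦3]  zeros at y ∈ {2, 5}
  x = 4: [0↦2, 1↦6, 2↦1, 3↦1, 4↦6, 5↦2, 6↦3]  zeros at y ∈ ∅
  x = 5: [0↦5, 1↦0, 2↦0, 3↦5, 4↦1, 5↦2, 6↦1]  zeros at y ∈ {1, 2}
  x = 6: [0↦6, 1↦6, 2↦4, 3↦0, 4↦1, 5↦0, 6↦4]  zeros at y ∈ {3, 5}
Collecting zeros: affine points = {(0, 3), (3, 2), (3, 5), (5, 1), (5, 2), (6, 3), (6, 5)}.
Total count |C(F_7)_aff| = 7.


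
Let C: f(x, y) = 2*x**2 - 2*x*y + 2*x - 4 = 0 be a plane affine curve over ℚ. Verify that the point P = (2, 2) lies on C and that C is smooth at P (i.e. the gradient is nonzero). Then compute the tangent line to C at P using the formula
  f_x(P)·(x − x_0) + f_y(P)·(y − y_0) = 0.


Tangent line at P: 6*x - 4*y - 4 = 0.

Step 1: f(2, 2) = 0, so P lies on C.
Step 2: partial derivatives
  f_x(x, y) = 4*x - 2*y + 2, f_y(x, y) = -2*x.
  f_x(P) = 6, f_y(P) = -4 (gradient nonzero, so P is smooth).
Step 3: tangent line at P: 6·(x − 2) + -4·(y − 2) = 0.
Expanding: 6*x - 4*y - 4 = 0.


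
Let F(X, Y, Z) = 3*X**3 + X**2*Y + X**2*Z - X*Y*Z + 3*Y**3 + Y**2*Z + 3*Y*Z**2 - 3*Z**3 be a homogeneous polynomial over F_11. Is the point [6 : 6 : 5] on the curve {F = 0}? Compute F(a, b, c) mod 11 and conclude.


F(6,6,5) ≡ 7 (mod 11); P is NOT on the curve.

Evaluate F(6, 6, 5) term-by-term (mod 11).
  3*X**3 ↦ 3·216·1·1 = 648
  X**2*Y ↦ 1·36·6·1 = 216
  X**2*Z ↦ 1·36·1·5 = 180
  -X*Y*Z ↦ -1·6·6·5 = -180
  3*Y**3 ↦ 3·1·216·1 = 648
  Y**2*Z ↦ 1·1·36·5 = 180
  3*Y*Z**2 ↦ 3·1·6·25 = 450
  -3*Z**3 ↦ -3·1·1·125 = -375
Sum: F(6, 6, 5) = (648) + (216) + (180) + (-180) + (648) + (180) + (450) + (-375) = 1767.
Reducing mod 11: 1767 ≡ 7 (mod 11).
Since F(a, b, c) ≡ 7 ≠ 0 (mod 11), P does NOT lie on the curve.


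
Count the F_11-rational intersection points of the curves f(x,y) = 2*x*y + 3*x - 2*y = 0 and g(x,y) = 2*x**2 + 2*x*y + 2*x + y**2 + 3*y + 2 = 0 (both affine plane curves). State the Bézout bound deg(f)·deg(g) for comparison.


Common zeros: {(7, 1)}; count = 1; Bézout bound = 4.

deg(f) = 2, deg(g) = 2, so Bézout bound = 4.
Scan x ∈ F_11. For each x, list the y ∈ F_11 with f(x, y) ≡ 0 and those with g(x, y) ≡ 0 (mod 11); the common zeros in that column are the intersection.
  x = 0: f ≡ 0 at y ∈ {0}; g ≡ 0 at y ∈ {9, 10}; common: ∅.
  x = 1: f ≡ 0 at y ∈ ∅; g ≡ 0 at y ∈ {8, 9}; common: ∅.
  x = 2: f ≡ 0 at y ∈ {8}; g ≡ 0 at y ∈ {1, 3}; common: ∅.
  x = 3: f ≡ 0 at y ∈ {6}; g ≡ 0 at y ∈ ∅; common: ∅.
  x = 4: f ≡ 0 at y ∈ {9}; g ≡ 0 at y ∈ ∅; common: ∅.
  x = 5: f ≡ 0 at y ∈ {5}; g ≡ 0 at y ∈ {3, 6}; common: ∅.
  x = 6: f ≡ 0 at y ∈ {7}; g ≡ 0 at y ∈ ∅; common: ∅.
  x = 7: f ≡ 0 at y ∈ {1}; g ≡ 0 at y ∈ {1, 4}; common: {1}.
  x = 8: f ≡ 0 at y ∈ {3}; g ≡ 0 at y ∈ ∅; common: ∅.
  x = 9: f ≡ 0 at y ∈ {10}; g ≡ 0 at y ∈ ∅; common: ∅.
  x = 10: f ≡ 0 at y ∈ {2}; g ≡ 0 at y ∈ {4, 6}; common: ∅.
Collecting: common zeros = {(7, 1)}, so the count is 1.
Comparison with the Bézout bound: 1 ≤ 4 = deg(f)·deg(g), as expected for curves with no common component (the affine F_11-count falls short of the bound because intersections may lie at infinity, over extension fields, or carry multiplicity).


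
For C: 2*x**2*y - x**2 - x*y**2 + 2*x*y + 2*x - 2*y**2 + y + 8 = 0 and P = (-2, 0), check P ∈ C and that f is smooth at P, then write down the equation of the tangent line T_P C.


Tangent line at P: 6*x + 5*y + 12 = 0.

Step 1: f(-2, 0) = 0, so P lies on C.
Step 2: partial derivatives
  f_x(x, y) = 4*x*y - 2*x - y**2 + 2*y + 2, f_y(x, y) = 2*x**2 - 2*x*y + 2*x - 4*y + 1.
  f_x(P) = 6, f_y(P) = 5 (gradient nonzero, so P is smooth).
Step 3: tangent line at P: 6·(x − -2) + 5·(y − 0) = 0.
Expanding: 6*x + 5*y + 12 = 0.


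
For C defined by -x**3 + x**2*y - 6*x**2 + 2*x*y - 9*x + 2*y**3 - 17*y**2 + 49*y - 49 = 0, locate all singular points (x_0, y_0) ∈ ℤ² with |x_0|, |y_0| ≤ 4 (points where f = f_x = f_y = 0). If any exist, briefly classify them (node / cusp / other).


Singular points: {(-1, 3)}; classification: cusp.

Compute partial derivatives:
  f_x = -3*x**2 + 2*x*y - 12*x + 2*y - 9.
  f_y = x**2 + 2*x + 6*y**2 - 34*y + 49.
Scan x_0 ∈ {−4, ..., 4}. For each x_0, f_y(x_0, y) is a polynomial in y; find its integer roots y ∈ {−4, ..., 4}, then test f_x and f at those candidates.
  x = -4: f_y(-4, y) = 6*y**2 - 34*y + 57; no integer root y with |y| ≤ 4.
  x = -3: f_y(-3, y) = 6*y**2 - 34*y + 52; no integer root y with |y| ≤ 4.
  x = -2: f_y(-2, y) = 6*y**2 - 34*y + 49; no integer root y with |y| ≤ 4.
  x = -1: f_y(-1, y) = 6*y**2 - 34*y + 48; vanishes at y ∈ {3}. (-1, 3): f_x = 0, f = 0 — SINGULAR.
  x = 0: f_y(0, y) = 6*y**2 - 34*y + 49; no integer root y with |y| ≤ 4.
  x = 1: f_y(1, y) = 6*y**2 - 34*y + 52; no integer root y with |y| ≤ 4.
  x = 2: f_y(2, y) = 6*y**2 - 34*y + 57; no integer root y with |y| ≤ 4.
  x = 3: f_y(3, y) = 6*y**2 - 34*y + 64; no integer root y with |y| ≤ 4.
  x = 4: f_y(4, y) = 6*y**2 - 34*y + 73; no integer root y with |y| ≤ 4.
Only singular point on the grid: (-1, 3).
Classify: substitute x = -1 + u, y = 3 + v and expand: f = -u**3 + u**2*v + 2*v**3 + v**2.
No constant or linear terms (consistent with a singular point). Quadratic part: v**2. Cubic part: -u**3 + u**2*v + 2*v**3.
The quadratic part v**2 is a perfect square, so there is a single (double) tangent line v = 0, i.e. y = 3. Restricting the cubic part to that line (v = 0) leaves -u**3 ≠ 0, so f is not divisible by v and the branch is v² ≈ u**3 to lowest order — this is a cusp.
Classification: cusp.


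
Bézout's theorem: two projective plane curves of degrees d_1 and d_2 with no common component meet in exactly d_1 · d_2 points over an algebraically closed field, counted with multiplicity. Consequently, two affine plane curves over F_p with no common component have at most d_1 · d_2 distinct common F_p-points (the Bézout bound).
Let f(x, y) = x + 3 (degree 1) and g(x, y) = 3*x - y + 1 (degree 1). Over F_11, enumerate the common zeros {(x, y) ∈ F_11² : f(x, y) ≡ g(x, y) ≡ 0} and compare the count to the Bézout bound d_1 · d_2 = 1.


Common zeros: {(8, 3)}; count = 1; Bézout bound = 1.

deg(f) = 1, deg(g) = 1, so Bézout bound = 1.
Scan x ∈ F_11. For each x, list the y ∈ F_11 with f(x, y) ≡ 0 and those with g(x, y) ≡ 0 (mod 11); the common zeros in that column are the intersection.
  x = 0: f ≡ 0 at y ∈ ∅; g ≡ 0 at y ∈ {1}; common: ∅.
  x = 1: f ≡ 0 at y ∈ ∅; g ≡ 0 at y ∈ {4}; common: ∅.
  x = 2: f ≡ 0 at y ∈ ∅; g ≡ 0 at y ∈ {7}; common: ∅.
  x = 3: f ≡ 0 at y ∈ ∅; g ≡ 0 at y ∈ {10}; common: ∅.
  x = 4: f ≡ 0 at y ∈ ∅; g ≡ 0 at y ∈ {2}; common: ∅.
  x = 5: f ≡ 0 at y ∈ ∅; g ≡ 0 at y ∈ {5}; common: ∅.
  x = 6: f ≡ 0 at y ∈ ∅; g ≡ 0 at y ∈ {8}; common: ∅.
  x = 7: f ≡ 0 at y ∈ ∅; g ≡ 0 at y ∈ {0}; common: ∅.
  x = 8: f ≡ 0 at y ∈ {0, 1, 2, 3, 4, 5, 6, 7, 8, 9, 10}; g ≡ 0 at y ∈ {3}; common: {3}.
  x = 9: f ≡ 0 at y ∈ ∅; g ≡ 0 at y ∈ {6}; common: ∅.
  x = 10: f ≡ 0 at y ∈ ∅; g ≡ 0 at y ∈ {9}; common: ∅.
Collecting: common zeros = {(8, 3)}, so the count is 1.
Comparison with the Bézout bound: 1 ≤ 1 = deg(f)·deg(g), as expected for curves with no common component (the bound is attained).


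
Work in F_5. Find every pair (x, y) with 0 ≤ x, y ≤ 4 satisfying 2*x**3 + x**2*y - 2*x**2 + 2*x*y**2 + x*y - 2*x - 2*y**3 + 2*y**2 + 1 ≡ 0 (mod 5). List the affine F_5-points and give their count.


Affine F_5-points: {(0, 3), (0, 4), (2, 0), (2, 1), (2, 2), (3, 3), (4, 3)}; count = 7.

For each of the 25 pairs (x, y) ∈ F_5², evaluate f(x, y) mod 5. Record the zeros.
  x = 0: [0↦1, 1↦1, 2↦3, 3↦0, 4↦0]  zeros at y ∈ {3, 4}
  x = 1: [0↦4, 1↦3, 2↦3, 3↦2, 4↦3]  zeros at y ∈ ∅
  x = 2: [0↦0, 1↦0, 2↦0, 3↦3, 4↦2]  zeros at y ∈ {0, 1, 2}
  x = 3: [0↦1, 1↦4, 2↦1, 3↦0, 4↦4]  zeros at y ∈ {3}
  x = 4: [0↦4, 1↦2, 2↦3, 3↦0, 4↦1]  zeros at y ∈ {3}
Collecting zeros: affine points = {(0, 3), (0, 4), (2, 0), (2, 1), (2, 2), (3, 3), (4, 3)}.
Total count |C(F_5)_aff| = 7.


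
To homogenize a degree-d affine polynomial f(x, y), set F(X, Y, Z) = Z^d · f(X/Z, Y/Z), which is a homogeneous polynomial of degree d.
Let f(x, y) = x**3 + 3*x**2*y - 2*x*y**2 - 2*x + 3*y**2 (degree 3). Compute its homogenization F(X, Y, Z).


F(X, Y, Z) = X**3 + 3*X**2*Y - 2*X*Y**2 - 2*X*Z**2 + 3*Y**2*Z

deg(f) = 3.
Substitute x = X/Z, y = Y/Z into f, then multiply by Z^3.
  monomial 1·x^3·y^0 ↦ 1·X^3·Y^0·Z^0.
  monomial 3·x^2·y^1 ↦ 3·X^2·Y^1·Z^0.
  monomial -2·x^1·y^2 ↦ -2·X^1·Y^2·Z^0.
  monomial -2·x^1·y^0 ↦ -2·X^1·Y^0·Z^2.
  monomial 3·x^0·y^2 ↦ 3·X^0·Y^2·Z^1.
Collecting: F(X, Y, Z) = X**3 + 3*X**2*Y - 2*X*Y**2 - 2*X*Z**2 + 3*Y**2*Z.


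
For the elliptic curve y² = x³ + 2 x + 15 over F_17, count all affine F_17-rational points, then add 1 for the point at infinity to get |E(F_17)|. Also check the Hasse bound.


Affine points = {(0, 7), (0, 10), (1, 1), (1, 16), (4, 6), (4, 11), (7, 7), (7, 10), (8, 4), (8, 13), (10, 7), (10, 10), (11, 5), (11, 12), (12, 4), (12, 13), (14, 4), (14, 13)}; affine count = 18; |E(F_17)| = 19.

Discriminant check: Δ ∝ 4a³ + 27b² = 4·2³ + 27·15² = 4·8 + 27·225 ≡ 4 (mod 17). Nonzero ⇒ E is nonsingular.
For each x ∈ F_17, compute rhs = x³ + 2·x + 15 mod 17, then count y ∈ F_17 with y² ≡ rhs.
  x = 0: rhs = 15, matching y values: 7, 10 (2 points).
  x = 1: rhs = 1, matching y values: 1, 16 (2 points).
  x = 2: rhs = 10, matching y values: none (0 points).
  x = 3: rhs = 14, matching y values: none (0 points).
  x = 4: rhs = 2, matching y values: 6, 11 (2 points).
  x = 5: rhs = 14, matching y values: none (0 points).
  x = 6: rhs = 5, matching y values: none (0 points).
  x = 7: rhs = 15, matching y values: 7, 10 (2 points).
  x = 8: rhs = 16, matching y values: 4, 13 (2 points).
  x = 9: rhs = 14, matching y values: none (0 points).
  x = 10: rhs = 15, matching y values: 7, 10 (2 points).
  x = 11: rhs = 8, matching y values: 5, 12 (2 points).
  x = 12: rhs = 16, matching y values: 4, 13 (2 points).
  x = 13: rhs = 11, matching y values: none (0 points).
  x = 14: rhs = 16, matching y values: 4, 13 (2 points).
  x = 15: rhs = 3, matching y values: none (0 points).
  x = 16: rhs = 12, matching y values: none (0 points).
Total affine count: 18.
Full point count |E(F_17)| = 18 + 1 = 19.
Hasse bound: |19 − (17+1)| = |1| = 1 ≤ 2√17 ≈ 8.2462 ✓.


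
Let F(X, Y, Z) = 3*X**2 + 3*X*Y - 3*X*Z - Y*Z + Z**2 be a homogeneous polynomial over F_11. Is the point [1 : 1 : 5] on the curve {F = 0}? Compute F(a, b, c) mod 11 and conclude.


F(1,1,5) ≡ 0 (mod 11); P is on the curve.

Evaluate F(1, 1, 5) term-by-term (mod 11).
  3*X**2 ↦ 3·1·1·1 = 3
  3*X*Y ↦ 3·1·1·1 = 3
  -3*X*Z ↦ -3·1·1·5 = -15
  -Y*Z ↦ -1·1·1·5 = -5
  Z**2 ↦ 1·1·1·25 = 25
Sum: F(1, 1, 5) = (3) + (3) + (-15) + (-5) + (25) = 11.
Reducing mod 11: 11 ≡ 0 (mod 11).
Since F(a, b, c) ≡ 0 (mod 11), P lies on the curve.


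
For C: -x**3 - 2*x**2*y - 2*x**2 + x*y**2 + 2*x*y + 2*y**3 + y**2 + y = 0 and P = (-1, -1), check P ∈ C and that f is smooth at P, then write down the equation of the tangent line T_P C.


Tangent line at P: -4*x + 3*y - 1 = 0.

Step 1: f(-1, -1) = 0, so P lies on C.
Step 2: partial derivatives
  f_x(x, y) = -3*x**2 - 4*x*y - 4*x + y**2 + 2*y, f_y(x, y) = -2*x**2 + 2*x*y + 2*x + 6*y**2 + 2*y + 1.
  f_x(P) = -4, f_y(P) = 3 (gradient nonzero, so P is smooth).
Step 3: tangent line at P: -4·(x − -1) + 3·(y − -1) = 0.
Expanding: -4*x + 3*y - 1 = 0.


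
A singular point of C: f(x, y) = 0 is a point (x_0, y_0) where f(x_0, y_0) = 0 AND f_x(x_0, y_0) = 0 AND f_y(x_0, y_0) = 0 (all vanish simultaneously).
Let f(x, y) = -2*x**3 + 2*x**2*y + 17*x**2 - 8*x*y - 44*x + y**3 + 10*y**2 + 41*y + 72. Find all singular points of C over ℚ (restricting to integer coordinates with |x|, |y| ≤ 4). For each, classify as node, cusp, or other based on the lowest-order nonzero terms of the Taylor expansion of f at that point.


Singular points: {(2, -3)}; classification: node.

Compute partial derivatives:
  f_x = -6*x**2 + 4*x*y + 34*x - 8*y - 44.
  f_y = 2*x**2 - 8*x + 3*y**2 + 20*y + 41.
Scan x_0 ∈ {−4, ..., 4}. For each x_0, f_y(x_0, y) is a polynomial in y; find its integer roots y ∈ {−4, ..., 4}, then test f_x and f at those candidates.
  x = -4: f_y(-4, y) = 3*y**2 + 20*y + 105; no integer root y with |y| ≤ 4.
  x = -3: f_y(-3, y) = 3*y**2 + 20*y + 83; no integer root y with |y| ≤ 4.
  x = -2: f_y(-2, y) = 3*y**2 + 20*y + 65; no integer root y with |y| ≤ 4.
  x = -1: f_y(-1, y) = 3*y**2 + 20*y + 51; no integer root y with |y| ≤ 4.
  x = 0: f_y(0, y) = 3*y**2 + 20*y + 41; no integer root y with |y| ≤ 4.
  x = 1: f_y(1, y) = 3*y**2 + 20*y + 35; no integer root y with |y| ≤ 4.
  x = 2: f_y(2, y) = 3*y**2 + 20*y + 33; vanishes at y ∈ {-3}. (2, -3): f_x = 0, f = 0 — SINGULAR.
  x = 3: f_y(3, y) = 3*y**2 + 20*y + 35; no integer root y with |y| ≤ 4.
  x = 4: f_y(4, y) = 3*y**2 + 20*y + 41; no integer root y with |y| ≤ 4.
Only singular point on the grid: (2, -3).
Classify: substitute x = 2 + u, y = -3 + v and expand: f = -2*u**3 + 2*u**2*v - u**2 + v**3 + v**2.
No constant or linear terms (consistent with a singular point). Quadratic part: -u**2 + v**2. Cubic part: -2*u**3 + 2*u**2*v + v**3.
The quadratic part v**2 - u**2 = (v − u)(v + u) splits into two distinct linear factors, so there are two distinct tangent lines y − -3 = ±(x − 2) — this is a node (ordinary double point).
Classification: node.


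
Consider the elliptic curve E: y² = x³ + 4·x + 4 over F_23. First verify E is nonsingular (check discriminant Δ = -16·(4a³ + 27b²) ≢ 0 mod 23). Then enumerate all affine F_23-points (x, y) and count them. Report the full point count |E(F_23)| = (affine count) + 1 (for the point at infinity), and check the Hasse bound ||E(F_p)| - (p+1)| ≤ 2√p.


Affine points = {(0, 2), (0, 21), (1, 3), (1, 20), (10, 3), (10, 20), (12, 3), (12, 20), (15, 9), (15, 14), (16, 1), (16, 22), (19, 4), (19, 19)}; affine count = 14; |E(F_23)| = 15.

Discriminant check: Δ ∝ 4a³ + 27b² = 4·4³ + 27·4² = 4·64 + 27·16 ≡ 21 (mod 23). Nonzero ⇒ E is nonsingular.
For each x ∈ F_23, compute rhs = x³ + 4·x + 4 mod 23, then count y ∈ F_23 with y² ≡ rhs.
  x = 0: rhs = 4, matching y values: 2, 21 (2 points).
  x = 1: rhs = 9, matching y values: 3, 20 (2 points).
  x = 2: rhs = 20, matching y values: none (0 points).
  x = 3: rhs = 20, matching y values: none (0 points).
  x = 4: rhs = 15, matching y values: none (0 points).
  x = 5: rhs = 11, matching y values: none (0 points).
  x = 6: rhs = 14, matching y values: none (0 points).
  x = 7: rhs = 7, matching y values: none (0 points).
  x = 8: rhs = 19, matching y values: none (0 points).
  x = 9: rhs = 10, matching y values: none (0 points).
  x = 10: rhs = 9, matching y values: 3, 20 (2 points).
  x = 11: rhs = 22, matching y values: none (0 points).
  x = 12: rhs = 9, matching y values: 3, 20 (2 points).
  x = 13: rhs = 22, matching y values: none (0 points).
  x = 14: rhs = 21, matching y values: none (0 points).
  x = 15: rhs = 12, matching y values: 9, 14 (2 points).
  x = 16: rhs = 1, matching y values: 1, 22 (2 points).
  x = 17: rhs = 17, matching y values: none (0 points).
  x = 18: rhs = 20, matching y values: none (0 points).
  x = 19: rhs = 16, matching y values: 4, 19 (2 points).
  x = 20: rhs = 11, matching y values: none (0 points).
  x = 21: rhs = 11, matching y values: none (0 points).
  x = 22: rhs = 22, matching y values: none (0 points).
Total affine count: 14.
Full point count |E(F_23)| = 14 + 1 = 15.
Hasse bound: |15 − (23+1)| = |-9| = 9 ≤ 2√23 ≈ 9.5917 ✓.


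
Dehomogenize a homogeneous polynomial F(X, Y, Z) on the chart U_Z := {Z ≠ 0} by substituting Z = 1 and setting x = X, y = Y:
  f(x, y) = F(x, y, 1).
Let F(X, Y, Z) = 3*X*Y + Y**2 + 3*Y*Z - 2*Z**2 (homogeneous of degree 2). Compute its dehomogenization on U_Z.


f(x, y) = 3*x*y + y**2 + 3*y - 2

On U_Z we set Z = 1. Each monomial c·X^i·Y^j·Z^k in F becomes c·x^i·y^j·1^k = c·x^i·y^j.
Substituting Z = 1: F(X, Y, 1) = 3*x*y + y**2 + 3*y - 2.
Note: deg(f) ≤ deg(F) = 2; strict inequality happens when F is divisible by Z (lost terms).


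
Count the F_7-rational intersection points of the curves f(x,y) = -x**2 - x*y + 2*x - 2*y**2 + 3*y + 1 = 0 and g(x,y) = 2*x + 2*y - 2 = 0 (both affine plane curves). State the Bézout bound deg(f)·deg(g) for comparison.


Common zeros: ∅; count = 0; Bézout bound = 2.

deg(f) = 2, deg(g) = 1, so Bézout bound = 2.
Scan x ∈ F_7. For each x, list the y ∈ F_7 with f(x, y) ≡ 0 and those with g(x, y) ≡ 0 (mod 7); the common zeros in that column are the intersection.
  x = 0: f ≡ 0 at y ∈ ∅; g ≡ 0 at y ∈ {1}; common: ∅.
  x = 1: f ≡ 0 at y ∈ ∅; g ≡ 0 at y ∈ {0}; common: ∅.
  x = 2: f ≡ 0 at y ∈ {1, 3}; g ≡ 0 at y ∈ {6}; common: ∅.
  x = 3: f ≡ 0 at y ∈ ∅; g ≡ 0 at y ∈ {5}; common: ∅.
  x = 4: f ≡ 0 at y ∈ {0, 3}; g ≡ 0 at y ∈ {4}; common: ∅.
  x = 5: f ≡ 0 at y ∈ {0, 6}; g ≡ 0 at y ∈ {3}; common: ∅.
  x = 6: f ≡ 0 at y ∈ {1}; g ≡ 0 at y ∈ {2}; common: ∅.
Collecting: common zeros = ∅, so the count is 0.
Comparison with the Bézout bound: 0 ≤ 2 = deg(f)·deg(g), as expected for curves with no common component (the affine F_7-count falls short of the bound because intersections may lie at infinity, over extension fields, or carry multiplicity).


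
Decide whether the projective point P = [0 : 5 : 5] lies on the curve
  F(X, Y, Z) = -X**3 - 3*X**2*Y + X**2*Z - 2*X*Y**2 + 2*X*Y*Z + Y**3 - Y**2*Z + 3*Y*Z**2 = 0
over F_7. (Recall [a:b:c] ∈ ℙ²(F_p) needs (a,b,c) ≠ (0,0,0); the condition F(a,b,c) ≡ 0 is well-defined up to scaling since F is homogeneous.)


F(0,5,5) ≡ 4 (mod 7); P is NOT on the curve.

Evaluate F(0, 5, 5) term-by-term (mod 7).
  -X**3 ↦ -1·0·1·1 = 0
  -3*X**2*Y ↦ -3·0·5·1 = 0
  X**2*Z ↦ 1·0·1·5 = 0
  -2*X*Y**2 ↦ -2·0·25·1 = 0
  2*X*Y*Z ↦ 2·0·5·5 = 0
  Y**3 ↦ 1·1·125·1 = 125
  -Y**2*Z ↦ -1·1·25·5 = -125
  3*Y*Z**2 ↦ 3·1·5·25 = 375
Sum: F(0, 5, 5) = (0) + (0) + (0) + (0) + (0) + (125) + (-125) + (375) = 375.
Reducing mod 7: 375 ≡ 4 (mod 7).
Since F(a, b, c) ≡ 4 ≠ 0 (mod 7), P does NOT lie on the curve.


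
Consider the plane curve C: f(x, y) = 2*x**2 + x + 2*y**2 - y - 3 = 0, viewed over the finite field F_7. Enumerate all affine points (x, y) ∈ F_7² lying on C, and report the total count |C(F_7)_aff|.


Affine F_7-points: {(0, 5), (0, 6), (1, 0), (1, 4), (2, 0), (2, 4), (3, 5), (3, 6)}; count = 8.

For each of the 49 pairs (x, y) ∈ F_7², evaluate f(x, y) mod 7. Record the zeros.
  x = 0: [0↦4, 1↦5, 2↦3, 3↦5, 4↦4, 5↦0, 6↦0]  zeros at y ∈ {5, 6}
  x = 1: [0↦0, 1↦1, 2↦6, 3↦1, 4↦0, 5↦3, 6↦3]  zeros at y ∈ {0, 4}
  x = 2: [0↦0, 1↦1, 2↦6, 3↦1, 4↦0, 5↦3, 6↦3]  zeros at y ∈ {0, 4}
  x = 3: [0↦4, 1↦5, 2↦3, 3↦5, 4↦4, 5↦0, 6↦0]  zeros at y ∈ {5, 6}
  x = 4: [0↦5, 1↦6, 2↦4, 3↦6, 4↦5, 5↦1, 6↦1]  zeros at y ∈ ∅
  x = 5: [0↦3, 1↦4, 2↦2, 3↦4, 4↦3, 5↦6, 6↦6]  zeros at y ∈ ∅
  x = 6: [0↦5, 1↦6, 2↦4, 3↦6, 4↦5, 5↦1, 6↦1]  zeros at y ∈ ∅
Collecting zeros: affine points = {(0, 5), (0, 6), (1, 0), (1, 4), (2, 0), (2, 4), (3, 5), (3, 6)}.
Total count |C(F_7)_aff| = 8.


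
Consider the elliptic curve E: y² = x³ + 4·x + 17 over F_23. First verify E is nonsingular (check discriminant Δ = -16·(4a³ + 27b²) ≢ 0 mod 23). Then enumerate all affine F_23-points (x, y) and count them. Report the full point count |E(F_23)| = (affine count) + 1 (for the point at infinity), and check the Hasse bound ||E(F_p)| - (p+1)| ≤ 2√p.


Affine points = {(5, 1), (5, 22), (6, 2), (6, 21), (8, 3), (8, 20), (9, 0), (11, 9), (11, 14), (13, 9), (13, 14), (15, 5), (15, 18), (19, 11), (19, 12), (20, 1), (20, 22), (21, 1), (21, 22), (22, 9), (22, 14)}; affine count = 21; |E(F_23)| = 22.

Discriminant check: Δ ∝ 4a³ + 27b² = 4·4³ + 27·17² = 4·64 + 27·289 ≡ 9 (mod 23). Nonzero ⇒ E is nonsingular.
For each x ∈ F_23, compute rhs = x³ + 4·x + 17 mod 23, then count y ∈ F_23 with y² ≡ rhs.
  x = 0: rhs = 17, matching y values: none (0 points).
  x = 1: rhs = 22, matching y values: none (0 points).
  x = 2: rhs = 10, matching y values: none (0 points).
  x = 3: rhs = 10, matching y values: none (0 points).
  x = 4: rhs = 5, matching y values: none (0 points).
  x = 5: rhs = 1, matching y values: 1, 22 (2 points).
  x = 6: rhs = 4, matching y values: 2, 21 (2 points).
  x = 7: rhs = 20, matching y values: none (0 points).
  x = 8: rhs = 9, matching y values: 3, 20 (2 points).
  x = 9: rhs = 0, matching y values: 0 (1 points).
  x = 10: rhs = 22, matching y values: none (0 points).
  x = 11: rhs = 12, matching y values: 9, 14 (2 points).
  x = 12: rhs = 22, matching y values: none (0 points).
  x = 13: rhs = 12, matching y values: 9, 14 (2 points).
  x = 14: rhs = 11, matching y values: none (0 points).
  x = 15: rhs = 2, matching y values: 5, 18 (2 points).
  x = 16: rhs = 14, matching y values: none (0 points).
  x = 17: rhs = 7, matching y values: none (0 points).
  x = 18: rhs = 10, matching y values: none (0 points).
  x = 19: rhs = 6, matching y values: 11, 12 (2 points).
  x = 20: rhs = 1, matching y values: 1, 22 (2 points).
  x = 21: rhs = 1, matching y values: 1, 22 (2 points).
  x = 22: rhs = 12, matching y values: 9, 14 (2 points).
Total affine count: 21.
Full point count |E(F_23)| = 21 + 1 = 22.
Hasse bound: |22 − (23+1)| = |-2| = 2 ≤ 2√23 ≈ 9.5917 ✓.


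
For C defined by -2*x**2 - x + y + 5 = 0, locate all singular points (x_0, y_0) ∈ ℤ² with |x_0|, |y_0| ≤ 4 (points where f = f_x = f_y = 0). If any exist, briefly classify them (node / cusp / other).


No singular points in the scanned grid; C is smooth there.

Compute partial derivatives:
  f_x = -4*x - 1.
  f_y = 1.
f_y = 1 is a nonzero constant, so f_y never vanishes: no point (x, y) can satisfy f = f_x = f_y = 0. In particular no (x, y) ∈ {−4, ..., 4}² is singular; the curve is smooth.


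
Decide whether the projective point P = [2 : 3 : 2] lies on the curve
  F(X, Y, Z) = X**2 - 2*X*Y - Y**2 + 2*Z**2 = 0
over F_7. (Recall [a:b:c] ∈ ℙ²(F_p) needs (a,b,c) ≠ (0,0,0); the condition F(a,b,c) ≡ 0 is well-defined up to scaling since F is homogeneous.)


F(2,3,2) ≡ 5 (mod 7); P is NOT on the curve.

Evaluate F(2, 3, 2) term-by-term (mod 7).
  X**2 ↦ 1·4·1·1 = 4
  -2*X*Y ↦ -2·2·3·1 = -12
  -Y**2 ↦ -1·1·9·1 = -9
  2*Z**2 ↦ 2·1·1·4 = 8
Sum: F(2, 3, 2) = (4) + (-12) + (-9) + (8) = -9.
Reducing mod 7: -9 ≡ 5 (mod 7).
Since F(a, b, c) ≡ 5 ≠ 0 (mod 7), P does NOT lie on the curve.


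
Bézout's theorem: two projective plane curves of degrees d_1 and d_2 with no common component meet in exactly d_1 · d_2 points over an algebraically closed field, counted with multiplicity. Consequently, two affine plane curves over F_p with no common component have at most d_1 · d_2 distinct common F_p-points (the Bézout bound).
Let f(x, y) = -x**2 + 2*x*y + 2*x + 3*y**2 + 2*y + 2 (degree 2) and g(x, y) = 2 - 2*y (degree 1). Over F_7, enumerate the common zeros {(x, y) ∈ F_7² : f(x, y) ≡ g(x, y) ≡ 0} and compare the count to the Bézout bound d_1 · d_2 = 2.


Common zeros: {(0, 1), (4, 1)}; count = 2; Bézout bound = 2.

deg(f) = 2, deg(g) = 1, so Bézout bound = 2.
Scan x ∈ F_7. For each x, list the y ∈ F_7 with f(x, y) ≡ 0 and those with g(x, y) ≡ 0 (mod 7); the common zeros in that column are the intersection.
  x = 0: f ≡ 0 at y ∈ {1, 3}; g ≡ 0 at y ∈ {1}; common: {1}.
  x = 1: f ≡ 0 at y ∈ {3, 5}; g ≡ 0 at y ∈ {1}; common: ∅.
  x = 2: f ≡ 0 at y ∈ ∅; g ≡ 0 at y ∈ {1}; common: ∅.
  x = 3: f ≡ 0 at y ∈ ∅; g ≡ 0 at y ∈ {1}; common: ∅.
  x = 4: f ≡ 0 at y ∈ {1, 5}; g ≡ 0 at y ∈ {1}; common: {1}.
  x = 5: f ≡ 0 at y ∈ ∅; g ≡ 0 at y ∈ {1}; common: ∅.
  x = 6: f ≡ 0 at y ∈ ∅; g ≡ 0 at y ∈ {1}; common: ∅.
Collecting: common zeros = {(0, 1), (4, 1)}, so the count is 2.
Comparison with the Bézout bound: 2 ≤ 2 = deg(f)·deg(g), as expected for curves with no common component (the bound is attained).


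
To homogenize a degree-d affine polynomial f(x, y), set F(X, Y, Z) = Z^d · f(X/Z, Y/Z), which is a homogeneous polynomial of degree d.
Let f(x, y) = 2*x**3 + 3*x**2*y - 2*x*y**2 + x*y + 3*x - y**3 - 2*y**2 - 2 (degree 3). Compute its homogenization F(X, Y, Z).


F(X, Y, Z) = 2*X**3 + 3*X**2*Y - 2*X*Y**2 + X*Y*Z + 3*X*Z**2 - Y**3 - 2*Y**2*Z - 2*Z**3

deg(f) = 3.
Substitute x = X/Z, y = Y/Z into f, then multiply by Z^3.
  monomial 2·x^3·y^0 ↦ 2·X^3·Y^0·Z^0.
  monomial 3·x^2·y^1 ↦ 3·X^2·Y^1·Z^0.
  monomial -2·x^1·y^2 ↦ -2·X^1·Y^2·Z^0.
  monomial 1·x^1·y^1 ↦ 1·X^1·Y^1·Z^1.
  monomial 3·x^1·y^0 ↦ 3·X^1·Y^0·Z^2.
  monomial -1·x^0·y^3 ↦ -1·X^0·Y^3·Z^0.
  monomial -2·x^0·y^2 ↦ -2·X^0·Y^2·Z^1.
  monomial -2·x^0·y^0 ↦ -2·X^0·Y^0·Z^3.
Collecting: F(X, Y, Z) = 2*X**3 + 3*X**2*Y - 2*X*Y**2 + X*Y*Z + 3*X*Z**2 - Y**3 - 2*Y**2*Z - 2*Z**3.


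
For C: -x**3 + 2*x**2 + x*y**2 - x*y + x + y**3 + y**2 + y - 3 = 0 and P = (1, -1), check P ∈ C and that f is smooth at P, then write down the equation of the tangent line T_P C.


Tangent line at P: 4*x - y - 5 = 0.

Step 1: f(1, -1) = 0, so P lies on C.
Step 2: partial derivatives
  f_x(x, y) = -3*x**2 + 4*x + y**2 - y + 1, f_y(x, y) = 2*x*y - x + 3*y**2 + 2*y + 1.
  f_x(P) = 4, f_y(P) = -1 (gradient nonzero, so P is smooth).
Step 3: tangent line at P: 4·(x − 1) + -1·(y − -1) = 0.
Expanding: 4*x - y - 5 = 0.


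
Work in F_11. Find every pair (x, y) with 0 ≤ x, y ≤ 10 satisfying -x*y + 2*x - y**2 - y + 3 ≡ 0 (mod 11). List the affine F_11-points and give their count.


Affine F_11-points: {(2, 3), (2, 5), (4, 0), (4, 6), (5, 8), (7, 7), (8, 4), (8, 9), (10, 1), (10, 10)}; count = 10.

For each of the 121 pairs (x, y) ∈ F_11², evaluate f(x, y) mod 11. Record the zeros.
  x = 0: [0↦3, 1↦1, 2↦8, 3↦2, 4↦5, 5↦6, 6↦5, 7↦2, 8↦8, 9↦1, 10↦3]  zeros at y ∈ ∅
  x = 1: [0↦5, 1↦2, 2↦8, 3↦1, 4↦3, 5↦3, 6↦1, 7↦8, 8↦2, 9↦5, 10↦6]  zeros at y ∈ ∅
  x = 2: [0↦7, 1↦3, 2↦8, 3↦0, 4↦1, 5↦0, 6↦8, 7↦3, 8↦7, 9↦9, 10↦9]  zeros at y ∈ {3, 5}
  x = 3: [0↦9, 1↦4, 2↦8, 3↦10, 4↦10, 5↦8, 6↦4, 7↦9, 8↦1, 9↦2, 10↦1]  zeros at y ∈ ∅
  x = 4: [0↦0, 1↦5, 2↦8, 3↦9, 4↦8, 5↦5, 6↦0, 7↦4, 8↦6, 9↦6, 10↦4]  zeros at y ∈ {0, 6}
  x = 5: [0↦2, 1↦6, 2↦8, 3↦8, 4↦6, 5↦2, 6↦7, 7↦10, 8↦0, 9↦10, 10↦7]  zeros at y ∈ {8}
  x = 6: [0↦4, 1↦7, 2↦8, 3↦7, 4↦4, 5↦10, 6↦3, 7↦5, 8↦5, 9↦3, 10↦10]  zeros at y ∈ ∅
  x = 7: [0↦6, 1↦8, 2↦8, 3↦6, 4↦2, 5↦7, 6↦10, 7↦0, 8↦10, 9↦7, 10↦2]  zeros at y ∈ {7}
  x = 8: [0↦8, 1↦9, 2↦8, 3↦5, 4↦0, 5↦4, 6↦6, 7↦6, 8↦4, 9↦0, 10↦5]  zeros at y ∈ {4, 9}
  x = 9: [0↦10, 1↦10, 2↦8, 3↦4, 4↦9, 5↦1, 6↦2, 7↦1, 8↦9, 9↦4, 10↦8]  zeros at y ∈ ∅
  x = 10: [0↦1, 1↦0, 2↦8, 3↦3, 4↦7, 5↦9, 6↦9, 7↦7, 8↦3, 9↦8, 10↦0]  zeros at y ∈ {1, 10}
Collecting zeros: affine points = {(2, 3), (2, 5), (4, 0), (4, 6), (5, 8), (7, 7), (8, 4), (8, 9), (10, 1), (10, 10)}.
Total count |C(F_11)_aff| = 10.


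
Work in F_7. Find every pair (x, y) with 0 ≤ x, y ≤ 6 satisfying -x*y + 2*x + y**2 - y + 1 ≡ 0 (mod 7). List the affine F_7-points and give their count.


Affine F_7-points: {(0, 3), (0, 5), (3, 0), (3, 4), (6, 1), (6, 6)}; count = 6.

For each of the 49 pairs (x, y) ∈ F_7², evaluate f(x, y) mod 7. Record the zeros.
  x = 0: [0↦1, 1↦1, 2↦3, 3↦0, 4↦6, 5↦0, 6↦3]  zeros at y ∈ {3, 5}
  x = 1: [0↦3, 1↦2, 2↦3, 3↦6, 4↦4, 5↦4, 6↦6]  zeros at y ∈ ∅
  x = 2: [0↦5, 1↦3, 2↦3, 3↦5, 4↦2, 5↦1, 6↦2]  zeros at y ∈ ∅
  x = 3: [0↦0, 1↦4, 2↦3, 3↦4, 4↦0, 5↦5, 6↦5]  zeros at y ∈ {0, 4}
  x = 4: [0↦2, 1↦5, 2↦3, 3↦3, 4↦5, 5↦2, 6↦1]  zeros at y ∈ ∅
  x = 5: [0↦4, 1↦6, 2↦3, 3↦2, 4↦3, 5↦6, 6↦4]  zeros at y ∈ ∅
  x = 6: [0↦6, 1↦0, 2↦3, 3↦1, 4↦1, 5↦3, 6↦0]  zeros at y ∈ {1, 6}
Collecting zeros: affine points = {(0, 3), (0, 5), (3, 0), (3, 4), (6, 1), (6, 6)}.
Total count |C(F_7)_aff| = 6.


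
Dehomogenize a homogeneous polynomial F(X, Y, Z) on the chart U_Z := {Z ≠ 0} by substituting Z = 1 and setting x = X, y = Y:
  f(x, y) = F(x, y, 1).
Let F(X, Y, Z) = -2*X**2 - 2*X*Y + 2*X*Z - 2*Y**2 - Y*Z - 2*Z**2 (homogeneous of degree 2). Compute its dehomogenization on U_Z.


f(x, y) = -2*x**2 - 2*x*y + 2*x - 2*y**2 - y - 2

On U_Z we set Z = 1. Each monomial c·X^i·Y^j·Z^k in F becomes c·x^i·y^j·1^k = c·x^i·y^j.
Substituting Z = 1: F(X, Y, 1) = -2*x**2 - 2*x*y + 2*x - 2*y**2 - y - 2.
Note: deg(f) ≤ deg(F) = 2; strict inequality happens when F is divisible by Z (lost terms).


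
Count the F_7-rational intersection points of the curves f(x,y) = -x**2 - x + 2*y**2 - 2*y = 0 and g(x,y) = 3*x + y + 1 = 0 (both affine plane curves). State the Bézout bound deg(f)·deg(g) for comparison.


Common zeros: ∅; count = 0; Bézout bound = 2.

deg(f) = 2, deg(g) = 1, so Bézout bound = 2.
Scan x ∈ F_7. For each x, list the y ∈ F_7 with f(x, y) ≡ 0 and those with g(x, y) ≡ 0 (mod 7); the common zeros in that column are the intersection.
  x = 0: f ≡ 0 at y ∈ {0, 1}; g ≡ 0 at y ∈ {6}; common: ∅.
  x = 1: f ≡ 0 at y ∈ ∅; g ≡ 0 at y ∈ {3}; common: ∅.
  x = 2: f ≡ 0 at y ∈ ∅; g ≡ 0 at y ∈ {0}; common: ∅.
  x = 3: f ≡ 0 at y ∈ {3, 5}; g ≡ 0 at y ∈ {4}; common: ∅.
  x = 4: f ≡ 0 at y ∈ ∅; g ≡ 0 at y ∈ {1}; common: ∅.
  x = 5: f ≡ 0 at y ∈ ∅; g ≡ 0 at y ∈ {5}; common: ∅.
  x = 6: f ≡ 0 at y ∈ {0, 1}; g ≡ 0 at y ∈ {2}; common: ∅.
Collecting: common zeros = ∅, so the count is 0.
Comparison with the Bézout bound: 0 ≤ 2 = deg(f)·deg(g), as expected for curves with no common component (the affine F_7-count falls short of the bound because intersections may lie at infinity, over extension fields, or carry multiplicity).


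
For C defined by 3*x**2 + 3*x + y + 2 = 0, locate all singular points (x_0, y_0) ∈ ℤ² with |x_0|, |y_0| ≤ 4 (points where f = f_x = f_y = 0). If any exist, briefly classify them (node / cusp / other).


No singular points in the scanned grid; C is smooth there.

Compute partial derivatives:
  f_x = 6*x + 3.
  f_y = 1.
f_y = 1 is a nonzero constant, so f_y never vanishes: no point (x, y) can satisfy f = f_x = f_y = 0. In particular no (x, y) ∈ {−4, ..., 4}² is singular; the curve is smooth.


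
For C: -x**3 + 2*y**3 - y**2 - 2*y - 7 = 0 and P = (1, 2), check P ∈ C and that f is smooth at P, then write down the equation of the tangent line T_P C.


Tangent line at P: -3*x + 18*y - 33 = 0.

Step 1: f(1, 2) = 0, so P lies on C.
Step 2: partial derivatives
  f_x(x, y) = -3*x**2, f_y(x, y) = 6*y**2 - 2*y - 2.
  f_x(P) = -3, f_y(P) = 18 (gradient nonzero, so P is smooth).
Step 3: tangent line at P: -3·(x − 1) + 18·(y − 2) = 0.
Expanding: -3*x + 18*y - 33 = 0.


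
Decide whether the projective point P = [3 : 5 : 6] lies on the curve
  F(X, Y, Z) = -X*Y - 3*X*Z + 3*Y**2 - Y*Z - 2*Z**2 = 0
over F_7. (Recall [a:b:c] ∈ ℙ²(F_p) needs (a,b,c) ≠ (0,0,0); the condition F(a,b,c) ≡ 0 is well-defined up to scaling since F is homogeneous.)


F(3,5,6) ≡ 2 (mod 7); P is NOT on the curve.

Evaluate F(3, 5, 6) term-by-term (mod 7).
  -X*Y ↦ -1·3·5·1 = -15
  -3*X*Z ↦ -3·3·1·6 = -54
  3*Y**2 ↦ 3·1·25·1 = 75
  -Y*Z ↦ -1·1·5·6 = -30
  -2*Z**2 ↦ -2·1·1·36 = -72
Sum: F(3, 5, 6) = (-15) + (-54) + (75) + (-30) + (-72) = -96.
Reducing mod 7: -96 ≡ 2 (mod 7).
Since F(a, b, c) ≡ 2 ≠ 0 (mod 7), P does NOT lie on the curve.


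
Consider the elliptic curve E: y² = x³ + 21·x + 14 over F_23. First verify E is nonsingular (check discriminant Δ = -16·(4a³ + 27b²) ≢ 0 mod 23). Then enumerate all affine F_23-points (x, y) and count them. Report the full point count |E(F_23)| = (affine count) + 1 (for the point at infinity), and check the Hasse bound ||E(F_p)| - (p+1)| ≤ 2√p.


Affine points = {(1, 6), (1, 17), (2, 8), (2, 15), (3, 9), (3, 14), (4, 1), (4, 22), (8, 2), (8, 21), (9, 9), (9, 14), (11, 9), (11, 14), (12, 4), (12, 19), (13, 0), (14, 4), (14, 19), (15, 1), (15, 22), (19, 2), (19, 21), (20, 4), (20, 19)}; affine count = 25; |E(F_23)| = 26.

Discriminant check: Δ ∝ 4a³ + 27b² = 4·21³ + 27·14² = 4·9261 + 27·196 ≡ 16 (mod 23). Nonzero ⇒ E is nonsingular.
For each x ∈ F_23, compute rhs = x³ + 21·x + 14 mod 23, then count y ∈ F_23 with y² ≡ rhs.
  x = 0: rhs = 14, matching y values: none (0 points).
  x = 1: rhs = 13, matching y values: 6, 17 (2 points).
  x = 2: rhs = 18, matching y values: 8, 15 (2 points).
  x = 3: rhs = 12, matching y values: 9, 14 (2 points).
  x = 4: rhs = 1, matching y values: 1, 22 (2 points).
  x = 5: rhs = 14, matching y values: none (0 points).
  x = 6: rhs = 11, matching y values: none (0 points).
  x = 7: rhs = 21, matching y values: none (0 points).
  x = 8: rhs = 4, matching y values: 2, 21 (2 points).
  x = 9: rhs = 12, matching y values: 9, 14 (2 points).
  x = 10: rhs = 5, matching y values: none (0 points).
  x = 11: rhs = 12, matching y values: 9, 14 (2 points).
  x = 12: rhs = 16, matching y values: 4, 19 (2 points).
  x = 13: rhs = 0, matching y values: 0 (1 points).
  x = 14: rhs = 16, matching y values: 4, 19 (2 points).
  x = 15: rhs = 1, matching y values: 1, 22 (2 points).
  x = 16: rhs = 7, matching y values: none (0 points).
  x = 17: rhs = 17, matching y values: none (0 points).
  x = 18: rhs = 14, matching y values: none (0 points).
  x = 19: rhs = 4, matching y values: 2, 21 (2 points).
  x = 20: rhs = 16, matching y values: 4, 19 (2 points).
  x = 21: rhs = 10, matching y values: none (0 points).
  x = 22: rhs = 15, matching y values: none (0 points).
Total affine count: 25.
Full point count |E(F_23)| = 25 + 1 = 26.
Hasse bound: |26 − (23+1)| = |2| = 2 ≤ 2√23 ≈ 9.5917 ✓.


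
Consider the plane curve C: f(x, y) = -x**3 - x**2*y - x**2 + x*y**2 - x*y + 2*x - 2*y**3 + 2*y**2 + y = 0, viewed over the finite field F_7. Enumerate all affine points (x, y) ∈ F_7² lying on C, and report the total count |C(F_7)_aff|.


Affine F_7-points: {(0, 0), (1, 0), (1, 1), (1, 4), (3, 5), (5, 0), (6, 6)}; count = 7.

For each of the 49 pairs (x, y) ∈ F_7², evaluate f(x, y) mod 7. Record the zeros.
  x = 0: [0↦0, 1↦1, 2↦1, 3↦2, 4↦6, 5↦1, 6↦3]  zeros at y ∈ {0}
  x = 1: [0↦0, 1↦0, 2↦1, 3↦5, 4↦0, 5↦2, 6↦6]  zeros at y ∈ {0, 1, 4}
  x = 2: [0↦6, 1↦3, 2↦3, 3↦1, 4↦6, 5↦6, 6↦3]  zeros at y ∈ ∅
  x = 3: [0↦5, 1↦4, 2↦1, 3↦5, 4↦4, 5↦0, 6↦2]  zeros at y ∈ {5}
  x = 4: [0↦5, 1↦4, 2↦3, 3↦4, 4↦2, 5↦6, 6↦4]  zeros at y ∈ ∅
  x = 5: [0↦0, 1↦4, 2↦3, 3↦6, 4↦1, 5↦4, 6↦3]  zeros at y ∈ {0}
  x = 6: [0↦5, 1↦5, 2↦2, 3↦5, 4↦2, 5↦2, 6↦0]  zeros at y ∈ {6}
Collecting zeros: affine points = {(0, 0), (1, 0), (1, 1), (1, 4), (3, 5), (5, 0), (6, 6)}.
Total count |C(F_7)_aff| = 7.


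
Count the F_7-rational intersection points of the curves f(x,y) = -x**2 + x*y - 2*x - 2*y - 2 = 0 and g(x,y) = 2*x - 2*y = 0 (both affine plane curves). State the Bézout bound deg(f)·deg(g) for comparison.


Common zeros: {(3, 3)}; count = 1; Bézout bound = 2.

deg(f) = 2, deg(g) = 1, so Bézout bound = 2.
Scan x ∈ F_7. For each x, list the y ∈ F_7 with f(x, y) ≡ 0 and those with g(x, y) ≡ 0 (mod 7); the common zeros in that column are the intersection.
  x = 0: f ≡ 0 at y ∈ {6}; g ≡ 0 at y ∈ {0}; common: ∅.
  x = 1: f ≡ 0 at y ∈ {2}; g ≡ 0 at y ∈ {1}; common: ∅.
  x = 2: f ≡ 0 at y ∈ ∅; g ≡ 0 at y ∈ {2}; common: ∅.
  x = 3: f ≡ 0 at y ∈ {3}; g ≡ 0 at y ∈ {3}; common: {3}.
  x = 4: f ≡ 0 at y ∈ {6}; g ≡ 0 at y ∈ {4}; common: ∅.
  x = 5: f ≡ 0 at y ∈ {3}; g ≡ 0 at y ∈ {5}; common: ∅.
  x = 6: f ≡ 0 at y ∈ {2}; g ≡ 0 at y ∈ {6}; common: ∅.
Collecting: common zeros = {(3, 3)}, so the count is 1.
Comparison with the Bézout bound: 1 ≤ 2 = deg(f)·deg(g), as expected for curves with no common component (the affine F_7-count falls short of the bound because intersections may lie at infinity, over extension fields, or carry multiplicity).


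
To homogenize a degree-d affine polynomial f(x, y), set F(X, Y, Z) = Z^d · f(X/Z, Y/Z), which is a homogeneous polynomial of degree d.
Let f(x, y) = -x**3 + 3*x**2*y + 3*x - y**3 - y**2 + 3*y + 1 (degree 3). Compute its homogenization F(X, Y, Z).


F(X, Y, Z) = -X**3 + 3*X**2*Y + 3*X*Z**2 - Y**3 - Y**2*Z + 3*Y*Z**2 + Z**3

deg(f) = 3.
Substitute x = X/Z, y = Y/Z into f, then multiply by Z^3.
  monomial -1·x^3·y^0 ↦ -1·X^3·Y^0·Z^0.
  monomial 3·x^2·y^1 ↦ 3·X^2·Y^1·Z^0.
  monomial 3·x^1·y^0 ↦ 3·X^1·Y^0·Z^2.
  monomial -1·x^0·y^3 ↦ -1·X^0·Y^3·Z^0.
  monomial -1·x^0·y^2 ↦ -1·X^0·Y^2·Z^1.
  monomial 3·x^0·y^1 ↦ 3·X^0·Y^1·Z^2.
  monomial 1·x^0·y^0 ↦ 1·X^0·Y^0·Z^3.
Collecting: F(X, Y, Z) = -X**3 + 3*X**2*Y + 3*X*Z**2 - Y**3 - Y**2*Z + 3*Y*Z**2 + Z**3.


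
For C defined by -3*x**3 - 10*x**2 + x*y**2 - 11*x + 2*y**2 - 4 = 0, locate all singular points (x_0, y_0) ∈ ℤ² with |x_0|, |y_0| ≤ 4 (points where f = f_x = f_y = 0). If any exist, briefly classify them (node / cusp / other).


Singular points: {(-1, 0)}; classification: node.

Compute partial derivatives:
  f_x = -9*x**2 - 20*x + y**2 - 11.
  f_y = 2*x*y + 4*y.
Scan x_0 ∈ {−4, ..., 4}. For each x_0, f_y(x_0, y) is a polynomial in y; find its integer roots y ∈ {−4, ..., 4}, then test f_x and f at those candidates.
  x = -4: f_y(-4, y) = -4*y; vanishes at y ∈ {0}. (-4, 0): f_x = -75 ≠ 0.
  x = -3: f_y(-3, y) = -2*y; vanishes at y ∈ {0}. (-3, 0): f_x = -32 ≠ 0.
  x = -2: f_y(-2, y) = 0; vanishes at y ∈ {-4, -3, -2, -1, 0, 1, 2, 3, 4}. (-2, -4): f_x = 9 ≠ 0; (-2, -3): f_x = 2 ≠ 0; (-2, -2): f_x = -3 ≠ 0; (-2, -1): f_x = -6 ≠ 0; (-2, 0): f_x = -7 ≠ 0; (-2, 1): f_x = -6 ≠ 0; (-2, 2): f_x = -3 ≠ 0; (-2, 3): f_x = 2 ≠ 0; (-2, 4): f_x = 9 ≠ 0.
  x = -1: f_y(-1, y) = 2*y; vanishes at y ∈ {0}. (-1, 0): f_x = 0, f = 0 — SINGULAR.
  x = 0: f_y(0, y) = 4*y; vanishes at y ∈ {0}. (0, 0): f_x = -11 ≠ 0.
  x = 1: f_y(1, y) = 6*y; vanishes at y ∈ {0}. (1, 0): f_x = -40 ≠ 0.
  x = 2: f_y(2, y) = 8*y; vanishes at y ∈ {0}. (2, 0): f_x = -87 ≠ 0.
  x = 3: f_y(3, y) = 10*y; vanishes at y ∈ {0}. (3, 0): f_x = -152 ≠ 0.
  x = 4: f_y(4, y) = 12*y; vanishes at y ∈ {0}. (4, 0): f_x = -235 ≠ 0.
Only singular point on the grid: (-1, 0).
Classify: substitute x = -1 + u, y = 0 + v and expand: f = -3*u**3 - u**2 + u*v**2 + v**2.
No constant or linear terms (consistent with a singular point). Quadratic part: -u**2 + v**2. Cubic part: -3*u**3 + u*v**2.
The quadratic part v**2 - u**2 = (v − u)(v + u) splits into two distinct linear factors, so there are two distinct tangent lines y − 0 = ±(x − -1) — this is a node (ordinary double point).
Classification: node.
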